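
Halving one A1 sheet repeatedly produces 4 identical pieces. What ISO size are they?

4 = 2^2, so 2 halving steps.
A1 → A2 → … → A3 after 2 steps.

A3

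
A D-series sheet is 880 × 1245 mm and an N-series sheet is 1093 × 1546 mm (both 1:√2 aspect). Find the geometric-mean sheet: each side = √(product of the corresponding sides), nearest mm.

981 × 1387 mm

Short side: √(880 · 1093) = √961840 ≈ 980.7 → 981 mm
Long side: √(1245 · 1546) = √1924770 ≈ 1387.4 → 1387 mm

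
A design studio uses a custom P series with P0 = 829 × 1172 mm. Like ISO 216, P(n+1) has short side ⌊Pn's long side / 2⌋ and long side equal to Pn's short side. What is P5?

146 × 207 mm

P1: ⌊1172/2⌋ × 829 = 586 × 829 mm
P2: ⌊829/2⌋ × 586 = 414 × 586 mm
P3: ⌊586/2⌋ × 414 = 293 × 414 mm
P4: ⌊414/2⌋ × 293 = 207 × 293 mm
P5: ⌊293/2⌋ × 207 = 146 × 207 mm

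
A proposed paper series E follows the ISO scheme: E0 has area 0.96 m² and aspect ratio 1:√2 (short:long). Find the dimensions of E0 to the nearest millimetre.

Let the short side be w mm. Then w · w√2 = 0.96 m² = 960,000 mm².
w² = 960,000/√2, so w ≈ 823.9 mm; long side = w√2 ≈ 1165.2 mm.

824 × 1165 mm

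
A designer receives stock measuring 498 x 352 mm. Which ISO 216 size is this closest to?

B3 (353 × 500 mm)

Aspect ratio 498/352 ≈ 1.415 — close to the ISO √2 ≈ 1.414.
In the B-series (B0 = 1000 × 1414 mm): B3 = 353 × 500 mm.
Off by 3 mm total — nearest standard size.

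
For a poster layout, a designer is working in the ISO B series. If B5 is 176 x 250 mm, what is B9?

44 × 62 mm

B6: ⌊250/2⌋ × 176 = 125 × 176 mm
B7: ⌊176/2⌋ × 125 = 88 × 125 mm
B8: ⌊125/2⌋ × 88 = 62 × 88 mm
B9: ⌊88/2⌋ × 62 = 44 × 62 mm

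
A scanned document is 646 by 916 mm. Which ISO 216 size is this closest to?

Aspect ratio 916/646 ≈ 1.418 — close to the ISO √2 ≈ 1.414.
In the C-series (envelope sizes, between A and B): C1 = 648 × 917 mm.
Off by 3 mm total — nearest standard size.

C1 (648 × 917 mm)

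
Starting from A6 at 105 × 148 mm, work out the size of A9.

A7: ⌊148/2⌋ × 105 = 74 × 105 mm
A8: ⌊105/2⌋ × 74 = 52 × 74 mm
A9: ⌊74/2⌋ × 52 = 37 × 52 mm

37 × 52 mm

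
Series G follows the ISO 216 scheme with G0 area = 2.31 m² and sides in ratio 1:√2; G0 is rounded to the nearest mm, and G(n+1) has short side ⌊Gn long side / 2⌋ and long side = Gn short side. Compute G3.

Let G0's short side be w mm. w · w√2 = 2.31 m² = 2,310,000 mm², so w ≈ 1278.1 mm and w√2 ≈ 1807.4 mm → G0 = 1278 × 1807 mm.
G1: ⌊1807/2⌋ × 1278 = 903 × 1278 mm
G2: ⌊1278/2⌋ × 903 = 639 × 903 mm
G3: ⌊903/2⌋ × 639 = 451 × 639 mm

451 × 639 mm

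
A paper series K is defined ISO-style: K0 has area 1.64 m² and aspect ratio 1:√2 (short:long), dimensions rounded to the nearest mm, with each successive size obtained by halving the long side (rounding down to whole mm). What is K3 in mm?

Let K0's short side be w mm. w · w√2 = 1.64 m² = 1,640,000 mm², so w ≈ 1076.9 mm and w√2 ≈ 1522.9 mm → K0 = 1077 × 1523 mm.
K1: ⌊1523/2⌋ × 1077 = 761 × 1077 mm
K2: ⌊1077/2⌋ × 761 = 538 × 761 mm
K3: ⌊761/2⌋ × 538 = 380 × 538 mm

380 × 538 mm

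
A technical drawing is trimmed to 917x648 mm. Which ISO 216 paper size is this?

C1 (648 × 917 mm)

Aspect ratio 917/648 ≈ 1.415 — close to the ISO √2 ≈ 1.414.
In the C-series (envelope sizes, between A and B): C1 = 648 × 917 mm.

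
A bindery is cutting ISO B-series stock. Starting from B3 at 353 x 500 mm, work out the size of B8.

62 × 88 mm

B4: ⌊500/2⌋ × 353 = 250 × 353 mm
B5: ⌊353/2⌋ × 250 = 176 × 250 mm
B6: ⌊250/2⌋ × 176 = 125 × 176 mm
B7: ⌊176/2⌋ × 125 = 88 × 125 mm
B8: ⌊125/2⌋ × 88 = 62 × 88 mm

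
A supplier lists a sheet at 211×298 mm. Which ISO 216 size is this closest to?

Aspect ratio 298/211 ≈ 1.412 — close to the ISO √2 ≈ 1.414.
In the A-series (A0 area = 1 m²): A4 = 210 × 297 mm.
Off by 2 mm total — nearest standard size.

A4 (210 × 297 mm)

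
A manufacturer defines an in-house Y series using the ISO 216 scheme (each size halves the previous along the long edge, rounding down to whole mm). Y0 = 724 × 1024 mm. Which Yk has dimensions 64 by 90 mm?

Y0: 724 × 1024 mm
Y1: 512 × 724 mm
Y2: 362 × 512 mm
Y3: 256 × 362 mm
Y4: 181 × 256 mm
Y5: 128 × 181 mm
Y6: 90 × 128 mm
Y7: 64 × 90 mm
Y8: 45 × 64 mm
→ matches Y7.

Y7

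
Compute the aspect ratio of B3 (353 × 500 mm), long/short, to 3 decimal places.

1.416

500 / 353 = 1.416
ISO 216 targets √2 ≈ 1.414; the +0.002 deviation is from mm rounding.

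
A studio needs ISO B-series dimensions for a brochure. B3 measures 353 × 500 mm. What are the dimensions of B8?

B4: ⌊500/2⌋ × 353 = 250 × 353 mm
B5: ⌊353/2⌋ × 250 = 176 × 250 mm
B6: ⌊250/2⌋ × 176 = 125 × 176 mm
B7: ⌊176/2⌋ × 125 = 88 × 125 mm
B8: ⌊125/2⌋ × 88 = 62 × 88 mm

62 × 88 mm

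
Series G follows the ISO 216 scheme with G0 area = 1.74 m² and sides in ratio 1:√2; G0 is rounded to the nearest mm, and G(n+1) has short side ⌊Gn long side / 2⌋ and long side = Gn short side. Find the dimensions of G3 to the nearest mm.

392 × 554 mm

Let G0's short side be w mm. w · w√2 = 1.74 m² = 1,740,000 mm², so w ≈ 1109.2 mm and w√2 ≈ 1568.7 mm → G0 = 1109 × 1569 mm.
G1: ⌊1569/2⌋ × 1109 = 784 × 1109 mm
G2: ⌊1109/2⌋ × 784 = 554 × 784 mm
G3: ⌊784/2⌋ × 554 = 392 × 554 mm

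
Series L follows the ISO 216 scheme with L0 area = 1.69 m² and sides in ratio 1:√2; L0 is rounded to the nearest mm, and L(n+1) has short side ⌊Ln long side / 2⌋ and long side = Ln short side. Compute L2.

546 × 773 mm

Let L0's short side be w mm. w · w√2 = 1.69 m² = 1,690,000 mm², so w ≈ 1093.2 mm and w√2 ≈ 1546.0 mm → L0 = 1093 × 1546 mm.
L1: ⌊1546/2⌋ × 1093 = 773 × 1093 mm
L2: ⌊1093/2⌋ × 773 = 546 × 773 mm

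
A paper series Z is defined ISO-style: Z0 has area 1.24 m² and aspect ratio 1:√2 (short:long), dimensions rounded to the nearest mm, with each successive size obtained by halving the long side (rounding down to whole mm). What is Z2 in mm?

Let Z0's short side be w mm. w · w√2 = 1.24 m² = 1,240,000 mm², so w ≈ 936.4 mm and w√2 ≈ 1324.2 mm → Z0 = 936 × 1324 mm.
Z1: ⌊1324/2⌋ × 936 = 662 × 936 mm
Z2: ⌊936/2⌋ × 662 = 468 × 662 mm

468 × 662 mm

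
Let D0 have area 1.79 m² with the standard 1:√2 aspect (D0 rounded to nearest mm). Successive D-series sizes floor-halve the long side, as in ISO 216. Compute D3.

397 × 562 mm

Let D0's short side be w mm. w · w√2 = 1.79 m² = 1,790,000 mm², so w ≈ 1125.0 mm and w√2 ≈ 1591.1 mm → D0 = 1125 × 1591 mm.
D1: ⌊1591/2⌋ × 1125 = 795 × 1125 mm
D2: ⌊1125/2⌋ × 795 = 562 × 795 mm
D3: ⌊795/2⌋ × 562 = 397 × 562 mm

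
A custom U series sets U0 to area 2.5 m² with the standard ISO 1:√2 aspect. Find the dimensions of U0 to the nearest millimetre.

1330 × 1880 mm

Let the short side be w mm. Then w · w√2 = 2.5 m² = 2,500,000 mm².
w² = 2,500,000/√2, so w ≈ 1329.6 mm; long side = w√2 ≈ 1880.3 mm.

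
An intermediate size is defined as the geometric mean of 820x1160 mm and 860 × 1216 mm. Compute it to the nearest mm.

840 × 1188 mm

Short side: √(820 · 860) = √705200 ≈ 839.8 → 840 mm
Long side: √(1160 · 1216) = √1410560 ≈ 1187.7 → 1188 mm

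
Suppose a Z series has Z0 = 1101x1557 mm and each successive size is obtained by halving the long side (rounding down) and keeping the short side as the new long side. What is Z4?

Z1 = 778 × 1101 mm (from Z0 by 1 halving).
Z2: ⌊1101/2⌋ × 778 = 550 × 778 mm
Z3: ⌊778/2⌋ × 550 = 389 × 550 mm
Z4: ⌊550/2⌋ × 389 = 275 × 389 mm

275 × 389 mm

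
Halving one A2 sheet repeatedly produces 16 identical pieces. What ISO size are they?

16 = 2^4, so 4 halving steps.
A2 → A3 → … → A6 after 4 steps.

A6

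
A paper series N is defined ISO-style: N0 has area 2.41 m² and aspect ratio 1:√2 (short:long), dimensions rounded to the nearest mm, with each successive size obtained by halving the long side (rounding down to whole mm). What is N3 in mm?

461 × 652 mm

Let N0's short side be w mm. w · w√2 = 2.41 m² = 2,410,000 mm², so w ≈ 1305.4 mm and w√2 ≈ 1846.1 mm → N0 = 1305 × 1846 mm.
N1: ⌊1846/2⌋ × 1305 = 923 × 1305 mm
N2: ⌊1305/2⌋ × 923 = 652 × 923 mm
N3: ⌊923/2⌋ × 652 = 461 × 652 mm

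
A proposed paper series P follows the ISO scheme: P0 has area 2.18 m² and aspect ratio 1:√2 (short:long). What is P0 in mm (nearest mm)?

1242 × 1756 mm

Let the short side be w mm. Then w · w√2 = 2.18 m² = 2,180,000 mm².
w² = 2,180,000/√2, so w ≈ 1241.6 mm; long side = w√2 ≈ 1755.8 mm.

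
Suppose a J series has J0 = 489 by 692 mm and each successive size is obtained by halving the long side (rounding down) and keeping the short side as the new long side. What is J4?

J1: ⌊692/2⌋ × 489 = 346 × 489 mm
J2: ⌊489/2⌋ × 346 = 244 × 346 mm
J3: ⌊346/2⌋ × 244 = 173 × 244 mm
J4: ⌊244/2⌋ × 173 = 122 × 173 mm

122 × 173 mm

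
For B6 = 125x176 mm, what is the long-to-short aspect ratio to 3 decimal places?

176 / 125 = 1.408
ISO 216 targets √2 ≈ 1.414; the -0.006 deviation is from mm rounding.

1.408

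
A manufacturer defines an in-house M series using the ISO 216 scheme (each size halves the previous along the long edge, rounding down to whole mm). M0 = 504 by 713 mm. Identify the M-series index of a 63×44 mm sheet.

M0: 504 × 713 mm
M1: 356 × 504 mm
M2: 252 × 356 mm
M3: 178 × 252 mm
M4: 126 × 178 mm
M5: 89 × 126 mm
M6: 63 × 89 mm
M7: 44 × 63 mm
M8: 31 × 44 mm
→ matches M7.

M7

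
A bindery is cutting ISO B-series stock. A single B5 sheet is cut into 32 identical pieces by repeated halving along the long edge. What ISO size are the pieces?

B10

32 = 2^5, so 5 halving steps.
B5 → B6 → … → B10 after 5 steps.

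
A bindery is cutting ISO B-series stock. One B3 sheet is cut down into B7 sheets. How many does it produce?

16

B3 = 353 × 500 mm; B7 = 88 × 125 mm.
Each halving step doubles the count; 4 steps from B3 to B7.
2^4 = 16.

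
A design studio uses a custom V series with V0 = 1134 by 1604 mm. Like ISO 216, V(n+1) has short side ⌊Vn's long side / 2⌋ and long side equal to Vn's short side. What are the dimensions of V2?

567 × 802 mm

V1: ⌊1604/2⌋ × 1134 = 802 × 1134 mm
V2: ⌊1134/2⌋ × 802 = 567 × 802 mm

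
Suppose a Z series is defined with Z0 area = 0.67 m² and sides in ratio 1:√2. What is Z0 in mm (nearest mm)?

Let the short side be w mm. Then w · w√2 = 0.67 m² = 670,000 mm².
w² = 670,000/√2, so w ≈ 688.3 mm; long side = w√2 ≈ 973.4 mm.

688 × 973 mm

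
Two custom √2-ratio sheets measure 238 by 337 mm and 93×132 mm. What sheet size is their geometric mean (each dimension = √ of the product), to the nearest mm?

Short side: √(238 · 93) = √22134 ≈ 148.8 → 149 mm
Long side: √(337 · 132) = √44484 ≈ 210.9 → 211 mm

149 × 211 mm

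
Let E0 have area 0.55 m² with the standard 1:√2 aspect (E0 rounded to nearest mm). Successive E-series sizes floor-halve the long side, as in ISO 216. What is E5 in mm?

110 × 156 mm

Let E0's short side be w mm. w · w√2 = 0.55 m² = 550,000 mm², so w ≈ 623.6 mm and w√2 ≈ 881.9 mm → E0 = 624 × 882 mm.
E1: ⌊882/2⌋ × 624 = 441 × 624 mm
E2: ⌊624/2⌋ × 441 = 312 × 441 mm
E3: ⌊441/2⌋ × 312 = 220 × 312 mm
E4: ⌊312/2⌋ × 220 = 156 × 220 mm
E5: ⌊220/2⌋ × 156 = 110 × 156 mm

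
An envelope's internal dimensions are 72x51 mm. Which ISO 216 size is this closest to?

A8 (52 × 74 mm)

Aspect ratio 72/51 ≈ 1.412 — close to the ISO √2 ≈ 1.414.
In the A-series (A0 area = 1 m²): A8 = 52 × 74 mm.
Off by 3 mm total — nearest standard size.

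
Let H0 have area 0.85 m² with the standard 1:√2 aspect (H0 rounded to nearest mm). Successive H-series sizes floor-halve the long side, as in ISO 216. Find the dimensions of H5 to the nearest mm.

Let H0's short side be w mm. w · w√2 = 0.85 m² = 850,000 mm², so w ≈ 775.3 mm and w√2 ≈ 1096.4 mm → H0 = 775 × 1096 mm.
H1: ⌊1096/2⌋ × 775 = 548 × 775 mm
H2: ⌊775/2⌋ × 548 = 387 × 548 mm
H3: ⌊548/2⌋ × 387 = 274 × 387 mm
H4: ⌊387/2⌋ × 274 = 193 × 274 mm
H5: ⌊274/2⌋ × 193 = 137 × 193 mm

137 × 193 mm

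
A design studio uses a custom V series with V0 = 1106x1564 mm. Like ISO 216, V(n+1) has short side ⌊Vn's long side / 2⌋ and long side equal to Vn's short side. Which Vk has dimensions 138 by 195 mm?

V0: 1106 × 1564 mm
V1: 782 × 1106 mm
V2: 553 × 782 mm
V3: 391 × 553 mm
V4: 276 × 391 mm
V5: 195 × 276 mm
V6: 138 × 195 mm
V7: 97 × 138 mm
→ matches V6.

V6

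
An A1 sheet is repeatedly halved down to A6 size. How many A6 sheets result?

Each ISO step halves the sheet: 1 × A1 → 2 × A2 → 4 × A3 → 8 × A4 → …
From A1 to A6 is 5 halving steps: 2^5 = 32.

32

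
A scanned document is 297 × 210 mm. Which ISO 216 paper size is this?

Aspect ratio 297/210 ≈ 1.414 — close to the ISO √2 ≈ 1.414.
In the A-series (A0 area = 1 m²): A4 = 210 × 297 mm.

A4 (210 × 297 mm)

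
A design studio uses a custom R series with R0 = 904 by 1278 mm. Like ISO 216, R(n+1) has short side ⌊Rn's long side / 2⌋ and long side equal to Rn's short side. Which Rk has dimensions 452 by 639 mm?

R2

R0: 904 × 1278 mm
R1: 639 × 904 mm
R2: 452 × 639 mm
R3: 319 × 452 mm
→ matches R2.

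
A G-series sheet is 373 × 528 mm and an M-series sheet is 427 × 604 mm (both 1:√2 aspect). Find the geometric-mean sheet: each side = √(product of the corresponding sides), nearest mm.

399 × 565 mm

Short side: √(373 · 427) = √159271 ≈ 399.1 → 399 mm
Long side: √(528 · 604) = √318912 ≈ 564.7 → 565 mm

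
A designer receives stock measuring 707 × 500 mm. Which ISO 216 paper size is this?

B2 (500 × 707 mm)

Aspect ratio 707/500 ≈ 1.414 — close to the ISO √2 ≈ 1.414.
In the B-series (B0 = 1000 × 1414 mm): B2 = 500 × 707 mm.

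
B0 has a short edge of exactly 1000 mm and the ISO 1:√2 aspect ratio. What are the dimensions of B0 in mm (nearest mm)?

Short side = 1000 mm; long side = 1000√2 ≈ 1414.2 mm.

1000 × 1414 mm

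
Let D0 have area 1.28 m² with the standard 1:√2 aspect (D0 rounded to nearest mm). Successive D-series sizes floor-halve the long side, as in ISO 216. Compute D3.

336 × 475 mm

Let D0's short side be w mm. w · w√2 = 1.28 m² = 1,280,000 mm², so w ≈ 951.4 mm and w√2 ≈ 1345.4 mm → D0 = 951 × 1345 mm.
D1: ⌊1345/2⌋ × 951 = 672 × 951 mm
D2: ⌊951/2⌋ × 672 = 475 × 672 mm
D3: ⌊672/2⌋ × 475 = 336 × 475 mm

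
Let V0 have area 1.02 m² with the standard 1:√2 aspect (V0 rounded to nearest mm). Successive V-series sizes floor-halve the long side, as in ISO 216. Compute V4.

Let V0's short side be w mm. w · w√2 = 1.02 m² = 1,020,000 mm², so w ≈ 849.3 mm and w√2 ≈ 1201.0 mm → V0 = 849 × 1201 mm.
V1: ⌊1201/2⌋ × 849 = 600 × 849 mm
V2: ⌊849/2⌋ × 600 = 424 × 600 mm
V3: ⌊600/2⌋ × 424 = 300 × 424 mm
V4: ⌊424/2⌋ × 300 = 212 × 300 mm

212 × 300 mm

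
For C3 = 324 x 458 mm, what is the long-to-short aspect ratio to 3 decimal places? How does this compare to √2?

458 / 324 = 1.414
Matches √2 ≈ 1.414 — the ISO 216 defining ratio.

1.414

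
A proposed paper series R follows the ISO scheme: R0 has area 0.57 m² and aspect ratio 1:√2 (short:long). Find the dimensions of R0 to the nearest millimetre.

635 × 898 mm

Let the short side be w mm. Then w · w√2 = 0.57 m² = 570,000 mm².
w² = 570,000/√2, so w ≈ 634.9 mm; long side = w√2 ≈ 897.8 mm.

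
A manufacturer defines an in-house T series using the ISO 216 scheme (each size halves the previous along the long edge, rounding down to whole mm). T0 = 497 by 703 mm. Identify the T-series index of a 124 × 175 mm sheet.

T0: 497 × 703 mm
T1: 351 × 497 mm
T2: 248 × 351 mm
T3: 175 × 248 mm
T4: 124 × 175 mm
T5: 87 × 124 mm
→ matches T4.

T4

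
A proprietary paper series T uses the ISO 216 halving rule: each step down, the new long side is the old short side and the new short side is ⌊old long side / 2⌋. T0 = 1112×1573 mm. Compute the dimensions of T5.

196 × 278 mm

T1: ⌊1573/2⌋ × 1112 = 786 × 1112 mm
T2: ⌊1112/2⌋ × 786 = 556 × 786 mm
T3: ⌊786/2⌋ × 556 = 393 × 556 mm
T4: ⌊556/2⌋ × 393 = 278 × 393 mm
T5: ⌊393/2⌋ × 278 = 196 × 278 mm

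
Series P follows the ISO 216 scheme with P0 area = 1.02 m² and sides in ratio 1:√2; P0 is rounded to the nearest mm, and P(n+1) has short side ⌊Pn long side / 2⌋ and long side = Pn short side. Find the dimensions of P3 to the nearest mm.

300 × 424 mm

Let P0's short side be w mm. w · w√2 = 1.02 m² = 1,020,000 mm², so w ≈ 849.3 mm and w√2 ≈ 1201.0 mm → P0 = 849 × 1201 mm.
P1: ⌊1201/2⌋ × 849 = 600 × 849 mm
P2: ⌊849/2⌋ × 600 = 424 × 600 mm
P3: ⌊600/2⌋ × 424 = 300 × 424 mm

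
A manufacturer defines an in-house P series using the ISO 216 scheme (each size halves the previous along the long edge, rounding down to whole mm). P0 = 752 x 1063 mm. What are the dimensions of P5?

P1: ⌊1063/2⌋ × 752 = 531 × 752 mm
P2: ⌊752/2⌋ × 531 = 376 × 531 mm
P3: ⌊531/2⌋ × 376 = 265 × 376 mm
P4: ⌊376/2⌋ × 265 = 188 × 265 mm
P5: ⌊265/2⌋ × 188 = 132 × 188 mm

132 × 188 mm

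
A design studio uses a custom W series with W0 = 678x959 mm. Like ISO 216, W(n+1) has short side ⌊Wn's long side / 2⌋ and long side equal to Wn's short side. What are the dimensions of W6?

84 × 119 mm

W1: ⌊959/2⌋ × 678 = 479 × 678 mm
W2: ⌊678/2⌋ × 479 = 339 × 479 mm
W3: ⌊479/2⌋ × 339 = 239 × 339 mm
W4: ⌊339/2⌋ × 239 = 169 × 239 mm
W5: ⌊239/2⌋ × 169 = 119 × 169 mm
W6: ⌊169/2⌋ × 119 = 84 × 119 mm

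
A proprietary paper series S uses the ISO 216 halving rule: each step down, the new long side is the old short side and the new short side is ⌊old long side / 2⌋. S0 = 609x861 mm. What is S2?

304 × 430 mm

S1: ⌊861/2⌋ × 609 = 430 × 609 mm
S2: ⌊609/2⌋ × 430 = 304 × 430 mm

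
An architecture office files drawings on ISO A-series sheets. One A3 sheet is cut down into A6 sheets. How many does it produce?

8

Each ISO step halves the sheet: 1 × A3 → 2 × A4 → 4 × A5 → 8 × A6
From A3 to A6 is 3 halving steps: 2^3 = 8.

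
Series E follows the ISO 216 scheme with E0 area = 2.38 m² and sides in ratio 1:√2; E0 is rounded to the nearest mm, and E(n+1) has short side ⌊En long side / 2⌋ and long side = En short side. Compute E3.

Let E0's short side be w mm. w · w√2 = 2.38 m² = 2,380,000 mm², so w ≈ 1297.3 mm and w√2 ≈ 1834.6 mm → E0 = 1297 × 1835 mm.
E1: ⌊1835/2⌋ × 1297 = 917 × 1297 mm
E2: ⌊1297/2⌋ × 917 = 648 × 917 mm
E3: ⌊917/2⌋ × 648 = 458 × 648 mm

458 × 648 mm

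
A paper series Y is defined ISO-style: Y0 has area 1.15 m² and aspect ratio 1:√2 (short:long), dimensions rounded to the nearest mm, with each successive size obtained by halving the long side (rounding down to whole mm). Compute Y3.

Let Y0's short side be w mm. w · w√2 = 1.15 m² = 1,150,000 mm², so w ≈ 901.8 mm and w√2 ≈ 1275.3 mm → Y0 = 902 × 1275 mm.
Y1: ⌊1275/2⌋ × 902 = 637 × 902 mm
Y2: ⌊902/2⌋ × 637 = 451 × 637 mm
Y3: ⌊637/2⌋ × 451 = 318 × 451 mm

318 × 451 mm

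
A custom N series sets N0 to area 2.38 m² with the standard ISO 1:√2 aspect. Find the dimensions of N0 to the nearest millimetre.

Let the short side be w mm. Then w · w√2 = 2.38 m² = 2,380,000 mm².
w² = 2,380,000/√2, so w ≈ 1297.3 mm; long side = w√2 ≈ 1834.6 mm.

1297 × 1835 mm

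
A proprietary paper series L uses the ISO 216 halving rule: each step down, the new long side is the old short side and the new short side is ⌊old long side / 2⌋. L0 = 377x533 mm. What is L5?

66 × 94 mm

L1: ⌊533/2⌋ × 377 = 266 × 377 mm
L2: ⌊377/2⌋ × 266 = 188 × 266 mm
L3: ⌊266/2⌋ × 188 = 133 × 188 mm
L4: ⌊188/2⌋ × 133 = 94 × 133 mm
L5: ⌊133/2⌋ × 94 = 66 × 94 mm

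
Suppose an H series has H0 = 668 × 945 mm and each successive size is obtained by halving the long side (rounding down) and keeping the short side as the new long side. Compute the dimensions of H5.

H1: ⌊945/2⌋ × 668 = 472 × 668 mm
H2: ⌊668/2⌋ × 472 = 334 × 472 mm
H3: ⌊472/2⌋ × 334 = 236 × 334 mm
H4: ⌊334/2⌋ × 236 = 167 × 236 mm
H5: ⌊236/2⌋ × 167 = 118 × 167 mm

118 × 167 mm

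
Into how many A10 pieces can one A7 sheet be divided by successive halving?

A7 = 74 × 105 mm; A10 = 26 × 37 mm.
Each halving step doubles the count; 3 steps from A7 to A10.
2^3 = 8.

8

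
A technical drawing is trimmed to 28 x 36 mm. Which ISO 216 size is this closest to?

Aspect ratio 36/28 ≈ 1.286 (ISO target is √2 ≈ 1.414).
In the A-series (A0 area = 1 m²): A10 = 26 × 37 mm.
Off by 3 mm total — nearest standard size.

A10 (26 × 37 mm)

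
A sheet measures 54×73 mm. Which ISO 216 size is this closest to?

Aspect ratio 73/54 ≈ 1.352 (ISO target is √2 ≈ 1.414).
In the A-series (A0 area = 1 m²): A8 = 52 × 74 mm.
Off by 3 mm total — nearest standard size.

A8 (52 × 74 mm)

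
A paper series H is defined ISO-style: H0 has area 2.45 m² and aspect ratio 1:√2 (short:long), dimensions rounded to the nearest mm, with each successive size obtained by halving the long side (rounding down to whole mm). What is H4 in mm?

329 × 465 mm

Let H0's short side be w mm. w · w√2 = 2.45 m² = 2,450,000 mm², so w ≈ 1316.2 mm and w√2 ≈ 1861.4 mm → H0 = 1316 × 1861 mm.
H1: ⌊1861/2⌋ × 1316 = 930 × 1316 mm
H2: ⌊1316/2⌋ × 930 = 658 × 930 mm
H3: ⌊930/2⌋ × 658 = 465 × 658 mm
H4: ⌊658/2⌋ × 465 = 329 × 465 mm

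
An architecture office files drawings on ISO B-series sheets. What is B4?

B0 = 1000 × 1414 mm (B0 has a 1000 mm short side, aspect 1:√2).
B1: ⌊1414/2⌋ × 1000 = 707 × 1000 mm
B2: ⌊1000/2⌋ × 707 = 500 × 707 mm
B3: ⌊707/2⌋ × 500 = 353 × 500 mm
B4: ⌊500/2⌋ × 353 = 250 × 353 mm

250 × 353 mm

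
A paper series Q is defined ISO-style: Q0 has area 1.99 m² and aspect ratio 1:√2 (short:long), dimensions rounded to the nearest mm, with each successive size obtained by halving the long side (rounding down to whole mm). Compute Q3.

Let Q0's short side be w mm. w · w√2 = 1.99 m² = 1,990,000 mm², so w ≈ 1186.2 mm and w√2 ≈ 1677.6 mm → Q0 = 1186 × 1678 mm.
Q1: ⌊1678/2⌋ × 1186 = 839 × 1186 mm
Q2: ⌊1186/2⌋ × 839 = 593 × 839 mm
Q3: ⌊839/2⌋ × 593 = 419 × 593 mm

419 × 593 mm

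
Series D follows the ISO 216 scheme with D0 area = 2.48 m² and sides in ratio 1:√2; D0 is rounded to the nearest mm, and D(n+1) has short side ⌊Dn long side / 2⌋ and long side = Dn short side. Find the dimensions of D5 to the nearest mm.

Let D0's short side be w mm. w · w√2 = 2.48 m² = 2,480,000 mm², so w ≈ 1324.2 mm and w√2 ≈ 1872.8 mm → D0 = 1324 × 1873 mm.
D1: ⌊1873/2⌋ × 1324 = 936 × 1324 mm
D2: ⌊1324/2⌋ × 936 = 662 × 936 mm
D3: ⌊936/2⌋ × 662 = 468 × 662 mm
D4: ⌊662/2⌋ × 468 = 331 × 468 mm
D5: ⌊468/2⌋ × 331 = 234 × 331 mm

234 × 331 mm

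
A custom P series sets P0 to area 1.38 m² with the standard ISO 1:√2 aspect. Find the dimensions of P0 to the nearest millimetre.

988 × 1397 mm

Let the short side be w mm. Then w · w√2 = 1.38 m² = 1,380,000 mm².
w² = 1,380,000/√2, so w ≈ 987.8 mm; long side = w√2 ≈ 1397.0 mm.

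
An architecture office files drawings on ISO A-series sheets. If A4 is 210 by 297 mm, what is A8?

52 × 74 mm

A5: ⌊297/2⌋ × 210 = 148 × 210 mm
A6: ⌊210/2⌋ × 148 = 105 × 148 mm
A7: ⌊148/2⌋ × 105 = 74 × 105 mm
A8: ⌊105/2⌋ × 74 = 52 × 74 mm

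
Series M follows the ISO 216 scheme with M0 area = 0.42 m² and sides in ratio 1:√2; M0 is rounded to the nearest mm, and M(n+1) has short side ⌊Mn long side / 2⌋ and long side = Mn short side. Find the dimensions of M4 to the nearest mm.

Let M0's short side be w mm. w · w√2 = 0.42 m² = 420,000 mm², so w ≈ 545.0 mm and w√2 ≈ 770.7 mm → M0 = 545 × 771 mm.
M1: ⌊771/2⌋ × 545 = 385 × 545 mm
M2: ⌊545/2⌋ × 385 = 272 × 385 mm
M3: ⌊385/2⌋ × 272 = 192 × 272 mm
M4: ⌊272/2⌋ × 192 = 136 × 192 mm

136 × 192 mm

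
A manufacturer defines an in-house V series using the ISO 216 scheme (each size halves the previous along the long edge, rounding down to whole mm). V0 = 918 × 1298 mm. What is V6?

114 × 162 mm

V1: ⌊1298/2⌋ × 918 = 649 × 918 mm
V2: ⌊918/2⌋ × 649 = 459 × 649 mm
V3: ⌊649/2⌋ × 459 = 324 × 459 mm
V4: ⌊459/2⌋ × 324 = 229 × 324 mm
V5: ⌊324/2⌋ × 229 = 162 × 229 mm
V6: ⌊229/2⌋ × 162 = 114 × 162 mm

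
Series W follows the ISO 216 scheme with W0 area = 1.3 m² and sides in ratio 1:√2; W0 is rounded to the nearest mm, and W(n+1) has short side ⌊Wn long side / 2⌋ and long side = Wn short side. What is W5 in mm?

Let W0's short side be w mm. w · w√2 = 1.3 m² = 1,300,000 mm², so w ≈ 958.8 mm and w√2 ≈ 1355.9 mm → W0 = 959 × 1356 mm.
W1: ⌊1356/2⌋ × 959 = 678 × 959 mm
W2: ⌊959/2⌋ × 678 = 479 × 678 mm
W3: ⌊678/2⌋ × 479 = 339 × 479 mm
W4: ⌊479/2⌋ × 339 = 239 × 339 mm
W5: ⌊339/2⌋ × 239 = 169 × 239 mm

169 × 239 mm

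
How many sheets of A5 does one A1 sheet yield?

16

A1 = 594 × 841 mm; A5 = 148 × 210 mm.
Each halving step doubles the count; 4 steps from A1 to A5.
2^4 = 16.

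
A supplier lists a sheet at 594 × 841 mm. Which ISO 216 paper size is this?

A1 (594 × 841 mm)

Aspect ratio 841/594 ≈ 1.416 — close to the ISO √2 ≈ 1.414.
In the A-series (A0 area = 1 m²): A1 = 594 × 841 mm.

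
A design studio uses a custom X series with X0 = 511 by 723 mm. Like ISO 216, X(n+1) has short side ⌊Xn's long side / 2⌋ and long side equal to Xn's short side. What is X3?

X1: ⌊723/2⌋ × 511 = 361 × 511 mm
X2: ⌊511/2⌋ × 361 = 255 × 361 mm
X3: ⌊361/2⌋ × 255 = 180 × 255 mm

180 × 255 mm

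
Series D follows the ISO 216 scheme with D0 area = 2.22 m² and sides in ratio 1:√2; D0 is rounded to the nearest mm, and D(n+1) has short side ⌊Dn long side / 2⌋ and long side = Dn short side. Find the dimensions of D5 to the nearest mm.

Let D0's short side be w mm. w · w√2 = 2.22 m² = 2,220,000 mm², so w ≈ 1252.9 mm and w√2 ≈ 1771.9 mm → D0 = 1253 × 1772 mm.
D1: ⌊1772/2⌋ × 1253 = 886 × 1253 mm
D2: ⌊1253/2⌋ × 886 = 626 × 886 mm
D3: ⌊886/2⌋ × 626 = 443 × 626 mm
D4: ⌊626/2⌋ × 443 = 313 × 443 mm
D5: ⌊443/2⌋ × 313 = 221 × 313 mm

221 × 313 mm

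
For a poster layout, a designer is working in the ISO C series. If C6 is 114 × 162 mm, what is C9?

40 × 57 mm

C7: ⌊162/2⌋ × 114 = 81 × 114 mm
C8: ⌊114/2⌋ × 81 = 57 × 81 mm
C9: ⌊81/2⌋ × 57 = 40 × 57 mm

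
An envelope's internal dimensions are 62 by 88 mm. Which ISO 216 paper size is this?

B8 (62 × 88 mm)

Aspect ratio 88/62 ≈ 1.419 — close to the ISO √2 ≈ 1.414.
In the B-series (B0 = 1000 × 1414 mm): B8 = 62 × 88 mm.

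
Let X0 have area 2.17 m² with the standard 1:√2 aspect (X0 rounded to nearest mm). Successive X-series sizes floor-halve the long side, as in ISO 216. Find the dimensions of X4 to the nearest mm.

309 × 438 mm

Let X0's short side be w mm. w · w√2 = 2.17 m² = 2,170,000 mm², so w ≈ 1238.7 mm and w√2 ≈ 1751.8 mm → X0 = 1239 × 1752 mm.
X1: ⌊1752/2⌋ × 1239 = 876 × 1239 mm
X2: ⌊1239/2⌋ × 876 = 619 × 876 mm
X3: ⌊876/2⌋ × 619 = 438 × 619 mm
X4: ⌊619/2⌋ × 438 = 309 × 438 mm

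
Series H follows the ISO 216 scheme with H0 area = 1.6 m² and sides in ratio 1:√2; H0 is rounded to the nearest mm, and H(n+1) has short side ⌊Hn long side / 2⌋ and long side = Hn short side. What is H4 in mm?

Let H0's short side be w mm. w · w√2 = 1.6 m² = 1,600,000 mm², so w ≈ 1063.7 mm and w√2 ≈ 1504.2 mm → H0 = 1064 × 1504 mm.
H1: ⌊1504/2⌋ × 1064 = 752 × 1064 mm
H2: ⌊1064/2⌋ × 752 = 532 × 752 mm
H3: ⌊752/2⌋ × 532 = 376 × 532 mm
H4: ⌊532/2⌋ × 376 = 266 × 376 mm

266 × 376 mm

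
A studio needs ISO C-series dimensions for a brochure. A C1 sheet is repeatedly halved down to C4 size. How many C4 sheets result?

8

Each ISO step halves the sheet: 1 × C1 → 2 × C2 → 4 × C3 → 8 × C4
From C1 to C4 is 3 halving steps: 2^3 = 8.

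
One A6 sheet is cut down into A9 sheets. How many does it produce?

8

Each ISO step halves the sheet: 1 × A6 → 2 × A7 → 4 × A8 → 8 × A9
From A6 to A9 is 3 halving steps: 2^3 = 8.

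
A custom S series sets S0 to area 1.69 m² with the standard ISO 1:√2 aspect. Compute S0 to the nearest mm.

1093 × 1546 mm

Let the short side be w mm. Then w · w√2 = 1.69 m² = 1,690,000 mm².
w² = 1,690,000/√2, so w ≈ 1093.2 mm; long side = w√2 ≈ 1546.0 mm.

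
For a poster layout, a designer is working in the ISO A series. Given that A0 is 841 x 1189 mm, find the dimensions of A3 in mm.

297 × 420 mm

A1: ⌊1189/2⌋ × 841 = 594 × 841 mm
A2: ⌊841/2⌋ × 594 = 420 × 594 mm
A3: ⌊594/2⌋ × 420 = 297 × 420 mm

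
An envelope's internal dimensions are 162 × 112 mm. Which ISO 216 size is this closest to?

C6 (114 × 162 mm)

Aspect ratio 162/112 ≈ 1.446 (ISO target is √2 ≈ 1.414).
In the C-series (envelope sizes, between A and B): C6 = 114 × 162 mm.
Off by 2 mm total — nearest standard size.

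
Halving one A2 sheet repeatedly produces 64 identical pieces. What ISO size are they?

A8

64 = 2^6, so 6 halving steps.
A2 → A3 → … → A8 after 6 steps.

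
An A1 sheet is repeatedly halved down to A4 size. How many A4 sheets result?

8

Each ISO step halves the sheet: 1 × A1 → 2 × A2 → 4 × A3 → 8 × A4
From A1 to A4 is 3 halving steps: 2^3 = 8.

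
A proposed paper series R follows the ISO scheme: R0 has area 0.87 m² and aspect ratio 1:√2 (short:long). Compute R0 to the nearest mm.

784 × 1109 mm

Let the short side be w mm. Then w · w√2 = 0.87 m² = 870,000 mm².
w² = 870,000/√2, so w ≈ 784.3 mm; long side = w√2 ≈ 1109.2 mm.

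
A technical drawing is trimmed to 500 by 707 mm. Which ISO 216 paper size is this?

Aspect ratio 707/500 ≈ 1.414 — close to the ISO √2 ≈ 1.414.
In the B-series (B0 = 1000 × 1414 mm): B2 = 500 × 707 mm.

B2 (500 × 707 mm)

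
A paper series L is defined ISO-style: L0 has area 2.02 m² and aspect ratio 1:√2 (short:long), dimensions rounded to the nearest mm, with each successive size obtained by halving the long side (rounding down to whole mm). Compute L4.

Let L0's short side be w mm. w · w√2 = 2.02 m² = 2,020,000 mm², so w ≈ 1195.1 mm and w√2 ≈ 1690.2 mm → L0 = 1195 × 1690 mm.
L1: ⌊1690/2⌋ × 1195 = 845 × 1195 mm
L2: ⌊1195/2⌋ × 845 = 597 × 845 mm
L3: ⌊845/2⌋ × 597 = 422 × 597 mm
L4: ⌊597/2⌋ × 422 = 298 × 422 mm

298 × 422 mm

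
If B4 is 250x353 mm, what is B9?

44 × 62 mm

B5: ⌊353/2⌋ × 250 = 176 × 250 mm
B6: ⌊250/2⌋ × 176 = 125 × 176 mm
B7: ⌊176/2⌋ × 125 = 88 × 125 mm
B8: ⌊125/2⌋ × 88 = 62 × 88 mm
B9: ⌊88/2⌋ × 62 = 44 × 62 mm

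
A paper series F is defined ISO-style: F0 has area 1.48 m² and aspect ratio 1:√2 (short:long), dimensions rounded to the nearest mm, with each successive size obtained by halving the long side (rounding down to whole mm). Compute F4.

Let F0's short side be w mm. w · w√2 = 1.48 m² = 1,480,000 mm², so w ≈ 1023.0 mm and w√2 ≈ 1446.7 mm → F0 = 1023 × 1447 mm.
F1: ⌊1447/2⌋ × 1023 = 723 × 1023 mm
F2: ⌊1023/2⌋ × 723 = 511 × 723 mm
F3: ⌊723/2⌋ × 511 = 361 × 511 mm
F4: ⌊511/2⌋ × 361 = 255 × 361 mm

255 × 361 mm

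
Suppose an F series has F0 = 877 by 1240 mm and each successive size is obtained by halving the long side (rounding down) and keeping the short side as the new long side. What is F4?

F1: ⌊1240/2⌋ × 877 = 620 × 877 mm
F2: ⌊877/2⌋ × 620 = 438 × 620 mm
F3: ⌊620/2⌋ × 438 = 310 × 438 mm
F4: ⌊438/2⌋ × 310 = 219 × 310 mm

219 × 310 mm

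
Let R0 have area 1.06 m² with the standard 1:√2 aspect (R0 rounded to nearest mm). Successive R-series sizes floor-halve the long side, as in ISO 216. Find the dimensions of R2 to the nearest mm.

433 × 612 mm

Let R0's short side be w mm. w · w√2 = 1.06 m² = 1,060,000 mm², so w ≈ 865.8 mm and w√2 ≈ 1224.4 mm → R0 = 866 × 1224 mm.
R1: ⌊1224/2⌋ × 866 = 612 × 866 mm
R2: ⌊866/2⌋ × 612 = 433 × 612 mm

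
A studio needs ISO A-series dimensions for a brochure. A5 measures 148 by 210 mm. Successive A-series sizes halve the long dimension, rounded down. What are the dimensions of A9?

A6: ⌊210/2⌋ × 148 = 105 × 148 mm
A7: ⌊148/2⌋ × 105 = 74 × 105 mm
A8: ⌊105/2⌋ × 74 = 52 × 74 mm
A9: ⌊74/2⌋ × 52 = 37 × 52 mm

37 × 52 mm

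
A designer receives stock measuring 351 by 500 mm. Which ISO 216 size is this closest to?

Aspect ratio 500/351 ≈ 1.425 — close to the ISO √2 ≈ 1.414.
In the B-series (B0 = 1000 × 1414 mm): B3 = 353 × 500 mm.
Off by 2 mm total — nearest standard size.

B3 (353 × 500 mm)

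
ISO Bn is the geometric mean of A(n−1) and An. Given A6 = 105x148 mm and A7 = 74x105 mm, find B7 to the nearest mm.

Short side: √(105 · 74) = √7770 ≈ 88.1 → 88 mm
Long side: √(148 · 105) = √15540 ≈ 124.7 → 125 mm

88 × 125 mm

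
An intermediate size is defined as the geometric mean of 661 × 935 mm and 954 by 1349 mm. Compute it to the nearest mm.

794 × 1123 mm

Short side: √(661 · 954) = √630594 ≈ 794.1 → 794 mm
Long side: √(935 · 1349) = √1261315 ≈ 1123.1 → 1123 mm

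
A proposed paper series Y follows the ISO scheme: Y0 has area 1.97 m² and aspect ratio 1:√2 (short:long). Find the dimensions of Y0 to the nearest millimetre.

Let the short side be w mm. Then w · w√2 = 1.97 m² = 1,970,000 mm².
w² = 1,970,000/√2, so w ≈ 1180.3 mm; long side = w√2 ≈ 1669.1 mm.

1180 × 1669 mm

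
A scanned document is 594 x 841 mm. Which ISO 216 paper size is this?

A1 (594 × 841 mm)

Aspect ratio 841/594 ≈ 1.416 — close to the ISO √2 ≈ 1.414.
In the A-series (A0 area = 1 m²): A1 = 594 × 841 mm.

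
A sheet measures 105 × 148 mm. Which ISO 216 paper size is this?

Aspect ratio 148/105 ≈ 1.410 — close to the ISO √2 ≈ 1.414.
In the A-series (A0 area = 1 m²): A6 = 105 × 148 mm.

A6 (105 × 148 mm)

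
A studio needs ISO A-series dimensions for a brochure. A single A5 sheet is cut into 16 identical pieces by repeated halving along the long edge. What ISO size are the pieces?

16 = 2^4, so 4 halving steps.
A5 → A6 → … → A9 after 4 steps.

A9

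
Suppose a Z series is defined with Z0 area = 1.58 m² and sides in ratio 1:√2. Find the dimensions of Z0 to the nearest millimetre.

Let the short side be w mm. Then w · w√2 = 1.58 m² = 1,580,000 mm².
w² = 1,580,000/√2, so w ≈ 1057.0 mm; long side = w√2 ≈ 1494.8 mm.

1057 × 1495 mm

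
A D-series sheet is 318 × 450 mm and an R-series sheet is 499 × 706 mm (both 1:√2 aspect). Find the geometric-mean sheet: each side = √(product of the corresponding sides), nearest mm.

Short side: √(318 · 499) = √158682 ≈ 398.3 → 398 mm
Long side: √(450 · 706) = √317700 ≈ 563.6 → 564 mm

398 × 564 mm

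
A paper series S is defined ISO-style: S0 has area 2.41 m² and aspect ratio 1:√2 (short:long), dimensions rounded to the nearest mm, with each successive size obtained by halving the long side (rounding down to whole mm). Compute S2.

652 × 923 mm

Let S0's short side be w mm. w · w√2 = 2.41 m² = 2,410,000 mm², so w ≈ 1305.4 mm and w√2 ≈ 1846.1 mm → S0 = 1305 × 1846 mm.
S1: ⌊1846/2⌋ × 1305 = 923 × 1305 mm
S2: ⌊1305/2⌋ × 923 = 652 × 923 mm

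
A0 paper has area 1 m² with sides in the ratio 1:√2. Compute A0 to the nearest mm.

Let the short side be w mm. Then the long side is w√2 and w · w√2 = 10⁶ mm².
w² = 10⁶/√2, so w = 1000 / 2^(1/4) ≈ 840.9 mm; long side = 1000 · 2^(1/4) ≈ 1189.2 mm.

841 × 1189 mm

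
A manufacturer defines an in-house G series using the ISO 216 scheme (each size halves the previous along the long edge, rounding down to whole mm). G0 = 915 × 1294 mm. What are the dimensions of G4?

228 × 323 mm

G1: ⌊1294/2⌋ × 915 = 647 × 915 mm
G2: ⌊915/2⌋ × 647 = 457 × 647 mm
G3: ⌊647/2⌋ × 457 = 323 × 457 mm
G4: ⌊457/2⌋ × 323 = 228 × 323 mm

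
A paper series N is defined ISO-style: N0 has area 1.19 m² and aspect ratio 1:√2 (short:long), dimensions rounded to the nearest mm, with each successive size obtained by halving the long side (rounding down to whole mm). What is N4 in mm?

229 × 324 mm

Let N0's short side be w mm. w · w√2 = 1.19 m² = 1,190,000 mm², so w ≈ 917.3 mm and w√2 ≈ 1297.3 mm → N0 = 917 × 1297 mm.
N1: ⌊1297/2⌋ × 917 = 648 × 917 mm
N2: ⌊917/2⌋ × 648 = 458 × 648 mm
N3: ⌊648/2⌋ × 458 = 324 × 458 mm
N4: ⌊458/2⌋ × 324 = 229 × 324 mm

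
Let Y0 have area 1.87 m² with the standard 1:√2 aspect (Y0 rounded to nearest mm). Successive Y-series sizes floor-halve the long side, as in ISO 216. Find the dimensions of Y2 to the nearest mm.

Let Y0's short side be w mm. w · w√2 = 1.87 m² = 1,870,000 mm², so w ≈ 1149.9 mm and w√2 ≈ 1626.2 mm → Y0 = 1150 × 1626 mm.
Y1: ⌊1626/2⌋ × 1150 = 813 × 1150 mm
Y2: ⌊1150/2⌋ × 813 = 575 × 813 mm

575 × 813 mm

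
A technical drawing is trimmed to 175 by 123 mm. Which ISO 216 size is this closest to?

Aspect ratio 175/123 ≈ 1.423 — close to the ISO √2 ≈ 1.414.
In the B-series (B0 = 1000 × 1414 mm): B6 = 125 × 176 mm.
Off by 3 mm total — nearest standard size.

B6 (125 × 176 mm)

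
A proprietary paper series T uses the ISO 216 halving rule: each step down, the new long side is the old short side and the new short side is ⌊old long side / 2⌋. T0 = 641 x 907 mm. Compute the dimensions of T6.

T1 = 453 × 641 mm (from T0 by 1 halving).
T2: ⌊641/2⌋ × 453 = 320 × 453 mm
T3: ⌊453/2⌋ × 320 = 226 × 320 mm
T4: ⌊320/2⌋ × 226 = 160 × 226 mm
T5: ⌊226/2⌋ × 160 = 113 × 160 mm
T6: ⌊160/2⌋ × 113 = 80 × 113 mm

80 × 113 mm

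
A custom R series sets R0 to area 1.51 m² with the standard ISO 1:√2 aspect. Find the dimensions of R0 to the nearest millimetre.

1033 × 1461 mm

Let the short side be w mm. Then w · w√2 = 1.51 m² = 1,510,000 mm².
w² = 1,510,000/√2, so w ≈ 1033.3 mm; long side = w√2 ≈ 1461.3 mm.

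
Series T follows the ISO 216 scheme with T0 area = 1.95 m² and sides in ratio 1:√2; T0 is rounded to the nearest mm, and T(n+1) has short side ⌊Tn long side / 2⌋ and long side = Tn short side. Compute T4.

293 × 415 mm

Let T0's short side be w mm. w · w√2 = 1.95 m² = 1,950,000 mm², so w ≈ 1174.2 mm and w√2 ≈ 1660.6 mm → T0 = 1174 × 1661 mm.
T1: ⌊1661/2⌋ × 1174 = 830 × 1174 mm
T2: ⌊1174/2⌋ × 830 = 587 × 830 mm
T3: ⌊830/2⌋ × 587 = 415 × 587 mm
T4: ⌊587/2⌋ × 415 = 293 × 415 mm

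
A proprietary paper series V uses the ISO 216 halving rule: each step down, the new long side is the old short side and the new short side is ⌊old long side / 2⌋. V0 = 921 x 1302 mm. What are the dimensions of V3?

V1: ⌊1302/2⌋ × 921 = 651 × 921 mm
V2: ⌊921/2⌋ × 651 = 460 × 651 mm
V3: ⌊651/2⌋ × 460 = 325 × 460 mm

325 × 460 mm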